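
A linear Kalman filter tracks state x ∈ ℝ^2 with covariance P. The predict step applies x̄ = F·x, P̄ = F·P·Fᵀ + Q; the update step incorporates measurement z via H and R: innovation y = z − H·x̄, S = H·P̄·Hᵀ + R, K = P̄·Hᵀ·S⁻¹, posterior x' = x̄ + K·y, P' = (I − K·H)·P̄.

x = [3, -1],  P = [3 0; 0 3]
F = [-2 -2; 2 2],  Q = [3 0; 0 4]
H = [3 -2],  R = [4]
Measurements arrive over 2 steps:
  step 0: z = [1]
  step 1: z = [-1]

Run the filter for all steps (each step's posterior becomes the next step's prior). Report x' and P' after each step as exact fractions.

step 0: x̄ = F·x = [-4, 4]
step 0: P̄ = F·P·Fᵀ + Q = [27 -24; -24 28]
step 0: y = z − H·x̄ = [21]
step 0: S = H·P̄·Hᵀ + R = [647]
step 0: K = P̄·Hᵀ·S⁻¹ = [129/647; -128/647]
step 0: x' = x̄ + K·y = [121/647, -100/647]
step 0: P' = (I − K·H)·P̄ = [828/647 984/647; 984/647 1732/647]
step 1: x̄ = F·x = [-42/647, 42/647]
step 1: P̄ = F·P·Fᵀ + Q = [20053/647 -18112/647; -18112/647 20700/647]
step 1: y = z − H·x̄ = [-437/647]
step 1: S = H·P̄·Hᵀ + R = [483209/647]
step 1: K = P̄·Hᵀ·S⁻¹ = [96383/483209; -95736/483209]
step 1: x' = x̄ + K·y = [-96467/483209, 96030/483209]
step 1: P' = (I − K·H)·P̄ = [618404/483209 734840/483209; 734840/483209 1293732/483209]

step 0: x' = [121/647, -100/647], P' = [828/647 984/647; 984/647 1732/647]
step 1: x' = [-96467/483209, 96030/483209], P' = [618404/483209 734840/483209; 734840/483209 1293732/483209]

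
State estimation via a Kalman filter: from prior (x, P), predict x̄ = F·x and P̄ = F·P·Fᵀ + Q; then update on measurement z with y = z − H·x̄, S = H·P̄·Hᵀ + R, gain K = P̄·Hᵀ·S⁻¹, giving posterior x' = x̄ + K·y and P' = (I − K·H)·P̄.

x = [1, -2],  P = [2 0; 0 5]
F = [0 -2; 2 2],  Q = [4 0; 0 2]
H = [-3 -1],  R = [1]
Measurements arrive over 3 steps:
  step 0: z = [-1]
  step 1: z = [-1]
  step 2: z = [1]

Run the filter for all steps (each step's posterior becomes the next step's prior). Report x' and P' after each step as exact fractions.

step 0: x̄ = F·x = [4, -2]
step 0: P̄ = F·P·Fᵀ + Q = [24 -20; -20 30]
step 0: y = z − H·x̄ = [9]
step 0: S = H·P̄·Hᵀ + R = [127]
step 0: K = P̄·Hᵀ·S⁻¹ = [-52/127; 30/127]
step 0: x' = x̄ + K·y = [40/127, 16/127]
step 0: P' = (I − K·H)·P̄ = [344/127 -980/127; -980/127 2910/127]
step 1: x̄ = F·x = [-32/127, 112/127]
step 1: P̄ = F·P·Fᵀ + Q = [12148/127 -7720/127; -7720/127 5430/127]
step 1: y = z − H·x̄ = [-111/127]
step 1: S = H·P̄·Hᵀ + R = [68569/127]
step 1: K = P̄·Hᵀ·S⁻¹ = [-28724/68569; 17730/68569]
step 1: x' = x̄ + K·y = [7828/68569, 44974/68569]
step 1: P' = (I − K·H)·P̄ = [62268/68569 -158080/68569; -158080/68569 456510/68569]
step 2: x̄ = F·x = [-89948/68569, 105604/68569]
step 2: P̄ = F·P·Fᵀ + Q = [2100316/68569 -1193720/68569; -1193720/68569 947610/68569]
step 2: y = z − H·x̄ = [-95671/68569]
step 2: S = H·P̄·Hᵀ + R = [12756703/68569]
step 2: K = P̄·Hᵀ·S⁻¹ = [-5107228/12756703; 2633550/12756703]
step 2: x' = x̄ + K·y = [-9608224/12756703, 15972298/12756703]
step 2: P' = (I − K·H)·P̄ = [10344756/12756703 -25927040/12756703; -25927040/12756703 75147570/12756703]

step 0: x' = [40/127, 16/127], P' = [344/127 -980/127; -980/127 2910/127]
step 1: x' = [7828/68569, 44974/68569], P' = [62268/68569 -158080/68569; -158080/68569 456510/68569]
step 2: x' = [-9608224/12756703, 15972298/12756703], P' = [10344756/12756703 -25927040/12756703; -25927040/12756703 75147570/12756703]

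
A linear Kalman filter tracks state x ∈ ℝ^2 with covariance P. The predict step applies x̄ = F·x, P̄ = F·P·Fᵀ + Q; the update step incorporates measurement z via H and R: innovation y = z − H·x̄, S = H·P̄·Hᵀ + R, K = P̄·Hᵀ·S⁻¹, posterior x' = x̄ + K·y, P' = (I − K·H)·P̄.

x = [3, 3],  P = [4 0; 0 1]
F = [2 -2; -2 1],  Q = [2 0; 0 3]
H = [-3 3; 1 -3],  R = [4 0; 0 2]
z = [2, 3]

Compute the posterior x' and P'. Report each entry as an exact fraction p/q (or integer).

x' = [-1242/569, -936/569]
P' = [1610/1707 278/569; 278/569 226/569]

x̄ = F·x = [0, -3]
P̄ = F·P·Fᵀ + Q = [22 -18; -18 20]
y = z − H·x̄ = [11, -6]
S = H·P̄·Hᵀ + R = [706 -462; -462 312]
K = P̄·Hᵀ·S⁻¹ = [-194/569 -446/1707; -39/569 -200/569]
x' = x̄ + K·y = [-1242/569, -936/569]
P' = (I − K·H)·P̄ = [1610/1707 278/569; 278/569 226/569]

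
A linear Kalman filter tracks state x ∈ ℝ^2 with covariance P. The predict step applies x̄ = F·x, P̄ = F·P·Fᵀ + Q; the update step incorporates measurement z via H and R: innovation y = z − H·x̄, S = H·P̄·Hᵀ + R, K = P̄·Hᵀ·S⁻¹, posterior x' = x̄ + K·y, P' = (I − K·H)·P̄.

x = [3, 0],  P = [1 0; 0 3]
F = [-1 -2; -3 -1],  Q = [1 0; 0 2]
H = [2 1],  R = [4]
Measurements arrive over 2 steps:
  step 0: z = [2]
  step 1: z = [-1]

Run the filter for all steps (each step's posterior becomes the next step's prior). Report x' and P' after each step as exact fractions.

step 0: x' = [299/110, -223/55], P' = [171/110 -97/55; -97/55 258/55]
step 1: x' = [591/245, -9313/1715], P' = [89/35 -866/245; -866/245 13312/1715]

step 0: x̄ = F·x = [-3, -9]
step 0: P̄ = F·P·Fᵀ + Q = [14 9; 9 14]
step 0: y = z − H·x̄ = [17]
step 0: S = H·P̄·Hᵀ + R = [110]
step 0: K = P̄·Hᵀ·S⁻¹ = [37/110; 16/55]
step 0: x' = x̄ + K·y = [299/110, -223/55]
step 0: P' = (I − K·H)·P̄ = [171/110 -97/55; -97/55 258/55]
step 1: x̄ = F·x = [593/110, -41/10]
step 1: P̄ = F·P·Fᵀ + Q = [1569/110 17/10; 17/10 101/10]
step 1: y = z − H·x̄ = [-169/22]
step 1: S = H·P̄·Hᵀ + R = [1715/22]
step 1: K = P̄·Hᵀ·S⁻¹ = [19/49; 297/1715]
step 1: x' = x̄ + K·y = [591/245, -9313/1715]
step 1: P' = (I − K·H)·P̄ = [89/35 -866/245; -866/245 13312/1715]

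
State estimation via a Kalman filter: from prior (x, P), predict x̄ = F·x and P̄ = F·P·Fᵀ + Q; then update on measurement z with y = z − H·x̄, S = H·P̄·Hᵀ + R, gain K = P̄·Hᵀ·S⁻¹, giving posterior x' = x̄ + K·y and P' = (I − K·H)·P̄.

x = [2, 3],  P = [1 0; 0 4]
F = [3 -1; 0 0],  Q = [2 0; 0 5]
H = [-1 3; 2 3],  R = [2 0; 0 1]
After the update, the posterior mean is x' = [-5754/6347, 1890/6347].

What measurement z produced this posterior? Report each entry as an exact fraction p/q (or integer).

z = [2, -1]

x̄ = F·x = [3, 0]
P̄ = F·P·Fᵀ + Q = [15 0; 0 5]
S = H·P̄·Hᵀ + R = [62 15; 15 106]
K = P̄·Hᵀ·S⁻¹ = [-2040/6347 2085/6347; 1365/6347 705/6347]
x' − x̄ = [-24795/6347, 1890/6347] = K·y
y = (KᵀK)⁻¹·Kᵀ·(x' − x̄) = [5, -7]
z = y + H·x̄ = [5, -7] + [-3, 6] = [2, -1]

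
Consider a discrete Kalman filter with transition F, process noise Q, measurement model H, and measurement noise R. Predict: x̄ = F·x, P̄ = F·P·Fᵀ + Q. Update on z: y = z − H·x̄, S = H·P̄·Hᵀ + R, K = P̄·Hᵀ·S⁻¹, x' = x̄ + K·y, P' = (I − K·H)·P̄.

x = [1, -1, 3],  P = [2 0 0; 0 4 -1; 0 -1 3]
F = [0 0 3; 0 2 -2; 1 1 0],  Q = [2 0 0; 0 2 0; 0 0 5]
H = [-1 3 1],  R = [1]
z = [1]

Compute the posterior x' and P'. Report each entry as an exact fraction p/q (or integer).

x' = [1801/593, 288/593, 1496/593]
P' = [6381/593 1160/593 2797/593; 1160/593 630/593 -582/593; 2797/593 -582/593 4587/593]

x̄ = F·x = [9, -8, 0]
P̄ = F·P·Fᵀ + Q = [29 -24 -3; -24 38 10; -3 10 11]
y = z − H·x̄ = [34]
S = H·P̄·Hᵀ + R = [593]
K = P̄·Hᵀ·S⁻¹ = [-104/593; 148/593; 44/593]
x' = x̄ + K·y = [1801/593, 288/593, 1496/593]
P' = (I − K·H)·P̄ = [6381/593 1160/593 2797/593; 1160/593 630/593 -582/593; 2797/593 -582/593 4587/593]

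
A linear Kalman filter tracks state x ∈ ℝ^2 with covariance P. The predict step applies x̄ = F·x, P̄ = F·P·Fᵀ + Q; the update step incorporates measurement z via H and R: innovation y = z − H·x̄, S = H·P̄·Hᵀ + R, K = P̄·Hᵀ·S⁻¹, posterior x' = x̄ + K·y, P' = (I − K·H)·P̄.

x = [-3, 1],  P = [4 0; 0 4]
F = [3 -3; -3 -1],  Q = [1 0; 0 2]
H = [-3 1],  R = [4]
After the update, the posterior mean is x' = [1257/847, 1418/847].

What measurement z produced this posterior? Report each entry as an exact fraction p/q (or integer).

z = [-3]

x̄ = F·x = [-12, 8]
P̄ = F·P·Fᵀ + Q = [73 -24; -24 42]
S = H·P̄·Hᵀ + R = [847]
K = P̄·Hᵀ·S⁻¹ = [-243/847; 114/847]
x' − x̄ = [11421/847, -5358/847] = K·y
y = (KᵀK)⁻¹·Kᵀ·(x' − x̄) = [-47]
z = y + H·x̄ = [-47] + [44] = [-3]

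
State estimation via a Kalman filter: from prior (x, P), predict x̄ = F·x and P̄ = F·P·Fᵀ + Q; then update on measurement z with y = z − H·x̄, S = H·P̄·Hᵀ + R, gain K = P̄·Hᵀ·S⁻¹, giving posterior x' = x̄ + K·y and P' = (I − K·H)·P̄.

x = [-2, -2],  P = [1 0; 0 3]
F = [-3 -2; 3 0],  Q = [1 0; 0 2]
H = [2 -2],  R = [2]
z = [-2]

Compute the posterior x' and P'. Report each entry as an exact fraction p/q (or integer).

x' = [-24/103, 62/103]
P' = [344/103 313/103; 313/103 333/103]

x̄ = F·x = [10, -6]
P̄ = F·P·Fᵀ + Q = [22 -9; -9 11]
y = z − H·x̄ = [-34]
S = H·P̄·Hᵀ + R = [206]
K = P̄·Hᵀ·S⁻¹ = [31/103; -20/103]
x' = x̄ + K·y = [-24/103, 62/103]
P' = (I − K·H)·P̄ = [344/103 313/103; 313/103 333/103]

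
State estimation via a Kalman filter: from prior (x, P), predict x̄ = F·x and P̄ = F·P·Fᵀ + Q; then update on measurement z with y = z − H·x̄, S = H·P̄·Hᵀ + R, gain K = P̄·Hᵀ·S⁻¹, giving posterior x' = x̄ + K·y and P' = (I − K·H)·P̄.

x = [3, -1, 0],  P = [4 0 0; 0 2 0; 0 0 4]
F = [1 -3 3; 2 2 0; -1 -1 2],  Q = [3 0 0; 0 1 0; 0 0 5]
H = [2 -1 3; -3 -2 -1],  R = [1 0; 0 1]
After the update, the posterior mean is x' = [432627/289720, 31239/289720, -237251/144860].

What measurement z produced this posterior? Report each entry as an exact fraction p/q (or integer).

x̄ = F·x = [6, 4, -2]
P̄ = F·P·Fᵀ + Q = [61 -4 26; -4 25 -12; 26 -12 27]
S = H·P̄·Hᵀ + R = [913 -619; -619 737]
K = P̄·Hᵀ·S⁻¹ = [25929/289720 -57237/289720; -66947/289720 -66449/289720; 28363/144860 7901/144860]
x' − x̄ = [-1305693/289720, -1127641/289720, 52469/144860] = K·y
y = (KᵀK)⁻¹·Kᵀ·(x' − x̄) = [-4, 21]
z = y + H·x̄ = [-4, 21] + [2, -24] = [-2, -3]

z = [-2, -3]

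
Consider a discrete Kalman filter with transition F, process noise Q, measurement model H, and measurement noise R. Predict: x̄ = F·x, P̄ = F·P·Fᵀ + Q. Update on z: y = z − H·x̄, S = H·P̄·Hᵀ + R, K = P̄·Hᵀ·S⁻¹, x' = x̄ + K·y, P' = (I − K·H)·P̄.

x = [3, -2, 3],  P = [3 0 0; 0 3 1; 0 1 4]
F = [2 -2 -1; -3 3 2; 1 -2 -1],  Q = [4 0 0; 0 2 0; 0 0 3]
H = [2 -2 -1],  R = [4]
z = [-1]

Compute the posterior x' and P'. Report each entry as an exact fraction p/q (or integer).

x̄ = F·x = [7, -9, 4]
P̄ = F·P·Fᵀ + Q = [36 -51 26; -51 84 -42; 26 -42 26]
y = z − H·x̄ = [-29]
S = H·P̄·Hᵀ + R = [646]
K = P̄·Hᵀ·S⁻¹ = [74/323; -6/17; 55/323]
x' = x̄ + K·y = [115/323, 21/17, -303/323]
P' = (I − K·H)·P̄ = [676/323 21/17 258/323; 21/17 60/17 -54/17; 258/323 -54/17 2348/323]

x' = [115/323, 21/17, -303/323]
P' = [676/323 21/17 258/323; 21/17 60/17 -54/17; 258/323 -54/17 2348/323]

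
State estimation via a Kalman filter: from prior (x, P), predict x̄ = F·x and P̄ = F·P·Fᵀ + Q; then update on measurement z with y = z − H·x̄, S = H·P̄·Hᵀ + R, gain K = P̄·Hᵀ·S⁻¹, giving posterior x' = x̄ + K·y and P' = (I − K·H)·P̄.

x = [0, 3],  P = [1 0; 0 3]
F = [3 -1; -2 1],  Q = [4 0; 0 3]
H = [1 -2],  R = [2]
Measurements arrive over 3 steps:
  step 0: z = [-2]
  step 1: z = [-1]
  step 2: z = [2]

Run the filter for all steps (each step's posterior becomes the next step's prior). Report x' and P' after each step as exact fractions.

step 0: x' = [-22/47, 79/94], P' = [174/47 70/47; 70/47 99/94]
step 1: x' = [-3331/13755, 809/1965], P' = [54266/13755 3056/1965; 3056/1965 2087/1965]
step 2: x' = [1982976/2139641, -1080337/2139641], P' = [8450538/2139641 3329108/2139641; 3329108/2139641 2272539/2139641]

step 0: x̄ = F·x = [-3, 3]
step 0: P̄ = F·P·Fᵀ + Q = [16 -9; -9 10]
step 0: y = z − H·x̄ = [7]
step 0: S = H·P̄·Hᵀ + R = [94]
step 0: K = P̄·Hᵀ·S⁻¹ = [17/47; -29/94]
step 0: x' = x̄ + K·y = [-22/47, 79/94]
step 0: P' = (I − K·H)·P̄ = [174/47 70/47; 70/47 99/94]
step 1: x̄ = F·x = [-211/94, 167/94]
step 1: P̄ = F·P·Fᵀ + Q = [2767/94 -1487/94; -1487/94 1213/94]
step 1: y = z − H·x̄ = [451/94]
step 1: S = H·P̄·Hᵀ + R = [13755/94]
step 1: K = P̄·Hᵀ·S⁻¹ = [5741/13755; -559/1965]
step 1: x' = x̄ + K·y = [-3331/13755, 809/1965]
step 1: P' = (I − K·H)·P̄ = [54266/13755 3056/1965; 3056/1965 2087/1965]
step 2: x̄ = F·x = [-15656/13755, 2465/2751]
step 2: P̄ = F·P·Fᵀ + Q = [429671/13755 -46649/2751; -46649/2751 37474/2751]
step 2: y = z − H·x̄ = [9688/1965]
step 2: S = H·P̄·Hᵀ + R = [305663/1965]
step 2: K = P̄·Hᵀ·S⁻¹ = [128023/305663; -86855/305663]
step 2: x' = x̄ + K·y = [1982976/2139641, -1080337/2139641]
step 2: P' = (I − K·H)·P̄ = [8450538/2139641 3329108/2139641; 3329108/2139641 2272539/2139641]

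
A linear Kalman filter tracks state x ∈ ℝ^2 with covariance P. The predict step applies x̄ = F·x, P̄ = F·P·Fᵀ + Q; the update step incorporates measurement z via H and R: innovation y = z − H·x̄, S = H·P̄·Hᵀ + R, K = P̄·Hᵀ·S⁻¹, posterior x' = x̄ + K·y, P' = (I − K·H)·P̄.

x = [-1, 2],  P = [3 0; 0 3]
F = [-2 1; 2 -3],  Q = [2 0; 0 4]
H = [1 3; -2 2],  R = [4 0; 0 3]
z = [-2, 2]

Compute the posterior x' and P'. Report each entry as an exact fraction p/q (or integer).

x̄ = F·x = [4, -8]
P̄ = F·P·Fᵀ + Q = [17 -21; -21 43]
y = z − H·x̄ = [18, 26]
S = H·P̄·Hᵀ + R = [282 308; 308 411]
K = P̄·Hᵀ·S⁻¹ = [2251/10519 -3632/10519; 2482/10519 1416/10519]
x' = x̄ + K·y = [-11838/10519, -2660/10519]
P' = (I − K·H)·P̄ = [6337/10519 889/10519; 889/10519 3013/10519]

x' = [-11838/10519, -2660/10519]
P' = [6337/10519 889/10519; 889/10519 3013/10519]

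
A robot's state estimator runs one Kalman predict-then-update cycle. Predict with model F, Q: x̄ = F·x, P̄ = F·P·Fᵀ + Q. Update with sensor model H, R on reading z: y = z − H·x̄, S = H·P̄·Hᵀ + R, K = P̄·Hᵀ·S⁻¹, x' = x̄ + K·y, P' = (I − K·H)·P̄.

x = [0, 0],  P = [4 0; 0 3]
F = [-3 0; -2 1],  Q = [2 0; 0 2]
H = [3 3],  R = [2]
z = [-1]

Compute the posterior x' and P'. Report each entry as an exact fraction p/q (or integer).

x' = [-186/965, -27/193]
P' = [2074/965 -390/193; -390/193 408/193]

x̄ = F·x = [0, 0]
P̄ = F·P·Fᵀ + Q = [38 24; 24 21]
y = z − H·x̄ = [-1]
S = H·P̄·Hᵀ + R = [965]
K = P̄·Hᵀ·S⁻¹ = [186/965; 27/193]
x' = x̄ + K·y = [-186/965, -27/193]
P' = (I − K·H)·P̄ = [2074/965 -390/193; -390/193 408/193]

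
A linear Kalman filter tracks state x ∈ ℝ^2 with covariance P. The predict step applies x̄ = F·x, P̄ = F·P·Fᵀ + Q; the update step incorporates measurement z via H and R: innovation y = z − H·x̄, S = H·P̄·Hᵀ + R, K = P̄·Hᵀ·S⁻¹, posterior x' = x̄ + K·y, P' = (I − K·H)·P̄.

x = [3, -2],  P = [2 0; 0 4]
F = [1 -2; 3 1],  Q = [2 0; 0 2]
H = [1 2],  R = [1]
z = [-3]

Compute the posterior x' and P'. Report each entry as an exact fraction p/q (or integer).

x̄ = F·x = [7, 7]
P̄ = F·P·Fᵀ + Q = [20 -2; -2 24]
y = z − H·x̄ = [-24]
S = H·P̄·Hᵀ + R = [109]
K = P̄·Hᵀ·S⁻¹ = [16/109; 46/109]
x' = x̄ + K·y = [379/109, -341/109]
P' = (I − K·H)·P̄ = [1924/109 -954/109; -954/109 500/109]

x' = [379/109, -341/109]
P' = [1924/109 -954/109; -954/109 500/109]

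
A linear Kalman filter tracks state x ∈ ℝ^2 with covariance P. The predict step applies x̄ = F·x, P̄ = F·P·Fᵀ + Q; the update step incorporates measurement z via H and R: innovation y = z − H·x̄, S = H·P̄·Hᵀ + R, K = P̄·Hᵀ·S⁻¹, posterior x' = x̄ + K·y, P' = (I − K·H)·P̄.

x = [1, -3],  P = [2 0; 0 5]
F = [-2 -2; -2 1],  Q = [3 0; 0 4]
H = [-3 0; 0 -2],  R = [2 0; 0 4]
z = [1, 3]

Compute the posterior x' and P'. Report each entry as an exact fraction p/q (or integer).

x' = [-766/2511, -16877/10044]
P' = [554/2511 -2/2511; -2/2511 4741/5022]

x̄ = F·x = [4, -5]
P̄ = F·P·Fᵀ + Q = [31 -2; -2 17]
y = z − H·x̄ = [13, -7]
S = H·P̄·Hᵀ + R = [281 -12; -12 72]
K = P̄·Hᵀ·S⁻¹ = [-277/837 1/2511; 1/837 -4741/10044]
x' = x̄ + K·y = [-766/2511, -16877/10044]
P' = (I − K·H)·P̄ = [554/2511 -2/2511; -2/2511 4741/5022]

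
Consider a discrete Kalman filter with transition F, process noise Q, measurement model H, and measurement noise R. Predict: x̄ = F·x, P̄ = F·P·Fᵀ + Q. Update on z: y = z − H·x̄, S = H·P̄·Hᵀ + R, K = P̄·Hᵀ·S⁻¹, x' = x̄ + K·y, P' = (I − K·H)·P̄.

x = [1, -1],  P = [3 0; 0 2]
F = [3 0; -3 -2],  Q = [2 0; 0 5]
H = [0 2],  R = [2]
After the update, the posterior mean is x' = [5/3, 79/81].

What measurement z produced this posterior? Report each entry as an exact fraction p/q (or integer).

z = [2]

x̄ = F·x = [3, -1]
P̄ = F·P·Fᵀ + Q = [29 -27; -27 40]
S = H·P̄·Hᵀ + R = [162]
K = P̄·Hᵀ·S⁻¹ = [-1/3; 40/81]
x' − x̄ = [-4/3, 160/81] = K·y
y = (KᵀK)⁻¹·Kᵀ·(x' − x̄) = [4]
z = y + H·x̄ = [4] + [-2] = [2]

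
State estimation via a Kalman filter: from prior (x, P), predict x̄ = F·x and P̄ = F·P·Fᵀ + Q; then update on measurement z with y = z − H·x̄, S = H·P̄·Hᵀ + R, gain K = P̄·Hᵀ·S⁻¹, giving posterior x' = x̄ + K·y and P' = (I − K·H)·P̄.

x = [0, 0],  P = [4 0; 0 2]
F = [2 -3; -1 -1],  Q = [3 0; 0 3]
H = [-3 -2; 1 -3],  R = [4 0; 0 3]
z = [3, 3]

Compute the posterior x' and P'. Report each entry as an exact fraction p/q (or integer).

x̄ = F·x = [0, 0]
P̄ = F·P·Fᵀ + Q = [37 -2; -2 9]
y = z − H·x̄ = [3, 3]
S = H·P̄·Hᵀ + R = [349 -71; -71 133]
K = P̄·Hᵀ·S⁻¹ = [-1863/6896 1235/6896; -3655/41376 -10973/41376]
x' = x̄ + K·y = [-471/1724, -3657/3448]
P' = (I − K·H)·P̄ = [1353/3448 -333/6896; -333/6896 10307/41376]

x' = [-471/1724, -3657/3448]
P' = [1353/3448 -333/6896; -333/6896 10307/41376]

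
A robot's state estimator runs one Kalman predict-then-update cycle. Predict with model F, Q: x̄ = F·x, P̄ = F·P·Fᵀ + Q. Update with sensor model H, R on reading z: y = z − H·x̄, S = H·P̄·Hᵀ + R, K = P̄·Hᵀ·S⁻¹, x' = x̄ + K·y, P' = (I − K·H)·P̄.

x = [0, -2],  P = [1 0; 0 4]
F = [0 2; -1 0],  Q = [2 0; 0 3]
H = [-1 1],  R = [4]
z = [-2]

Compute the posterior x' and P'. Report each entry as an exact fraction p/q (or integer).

x' = [2/13, -12/13]
P' = [72/13 36/13; 36/13 44/13]

x̄ = F·x = [-4, 0]
P̄ = F·P·Fᵀ + Q = [18 0; 0 4]
y = z − H·x̄ = [-6]
S = H·P̄·Hᵀ + R = [26]
K = P̄·Hᵀ·S⁻¹ = [-9/13; 2/13]
x' = x̄ + K·y = [2/13, -12/13]
P' = (I − K·H)·P̄ = [72/13 36/13; 36/13 44/13]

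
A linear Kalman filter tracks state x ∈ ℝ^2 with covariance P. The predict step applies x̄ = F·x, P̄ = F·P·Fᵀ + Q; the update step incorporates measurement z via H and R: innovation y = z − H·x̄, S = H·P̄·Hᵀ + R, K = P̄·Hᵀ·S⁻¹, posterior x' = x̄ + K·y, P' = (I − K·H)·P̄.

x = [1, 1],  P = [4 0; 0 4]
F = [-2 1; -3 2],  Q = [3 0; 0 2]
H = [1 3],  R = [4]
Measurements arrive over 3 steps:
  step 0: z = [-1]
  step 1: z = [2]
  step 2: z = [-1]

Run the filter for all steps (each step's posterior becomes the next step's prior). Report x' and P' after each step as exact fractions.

step 0: x̄ = F·x = [-1, -1]
step 0: P̄ = F·P·Fᵀ + Q = [23 32; 32 54]
step 0: y = z − H·x̄ = [3]
step 0: S = H·P̄·Hᵀ + R = [705]
step 0: K = P̄·Hᵀ·S⁻¹ = [119/705; 194/705]
step 0: x' = x̄ + K·y = [-116/235, -41/235]
step 0: P' = (I − K·H)·P̄ = [2054/705 -526/705; -526/705 434/705]
step 1: x̄ = F·x = [191/235, 266/235]
step 1: P̄ = F·P·Fᵀ + Q = [12869/705 16874/705; 16874/705 27944/705]
step 1: y = z − H·x̄ = [-519/235]
step 1: S = H·P̄·Hᵀ + R = [368429/705]
step 1: K = P̄·Hᵀ·S⁻¹ = [63491/368429; 100706/368429]
step 1: x' = x̄ + K·y = [159226/368429, 194620/368429]
step 1: P' = (I − K·H)·P̄ = [1007384/368429 -251140/368429; -251140/368429 217988/368429]
step 2: x̄ = F·x = [-123832/368429, -88438/368429]
step 2: P̄ = F·P·Fᵀ + Q = [6357371/368429 8238260/368429; 8238260/368429 13688946/368429]
step 2: y = z − H·x̄ = [20717/368429]
step 2: S = H·P̄·Hᵀ + R = [180461161/368429]
step 2: K = P̄·Hᵀ·S⁻¹ = [31072151/180461161; 49305098/180461161]
step 2: x' = x̄ + K·y = [-58907265/180461161, -40545588/180461161]
step 2: P' = (I − K·H)·P̄ = [493392170/180461161 -123034522/180461161; -123034522/180461161 106751638/180461161]

step 0: x' = [-116/235, -41/235], P' = [2054/705 -526/705; -526/705 434/705]
step 1: x' = [159226/368429, 194620/368429], P' = [1007384/368429 -251140/368429; -251140/368429 217988/368429]
step 2: x' = [-58907265/180461161, -40545588/180461161], P' = [493392170/180461161 -123034522/180461161; -123034522/180461161 106751638/180461161]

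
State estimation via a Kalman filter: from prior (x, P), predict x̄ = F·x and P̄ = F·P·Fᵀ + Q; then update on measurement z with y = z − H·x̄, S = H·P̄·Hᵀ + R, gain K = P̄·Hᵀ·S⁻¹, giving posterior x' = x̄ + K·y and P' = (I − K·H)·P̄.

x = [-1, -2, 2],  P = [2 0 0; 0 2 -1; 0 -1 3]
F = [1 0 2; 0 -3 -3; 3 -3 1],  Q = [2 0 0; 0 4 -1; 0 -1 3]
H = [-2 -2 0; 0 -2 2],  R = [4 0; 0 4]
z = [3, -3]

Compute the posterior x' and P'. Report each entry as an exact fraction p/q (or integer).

x' = [-418/1823, -1981/1823, -4564/1823]
P' = [6592/1823 -6318/1823 -5602/1823; -6318/1823 7791/1823 7076/1823; -5602/1823 7076/1823 8160/1823]

x̄ = F·x = [3, 0, 5]
P̄ = F·P·Fᵀ + Q = [16 -12 18; -12 31 2; 18 2 48]
y = z − H·x̄ = [9, -13]
S = H·P̄·Hᵀ + R = [96 -4; -4 304]
K = P̄·Hᵀ·S⁻¹ = [-137/1823 358/1823; -1473/3646 -715/3646; -737/1823 542/1823]
x' = x̄ + K·y = [-418/1823, -1981/1823, -4564/1823]
P' = (I − K·H)·P̄ = [6592/1823 -6318/1823 -5602/1823; -6318/1823 7791/1823 7076/1823; -5602/1823 7076/1823 8160/1823]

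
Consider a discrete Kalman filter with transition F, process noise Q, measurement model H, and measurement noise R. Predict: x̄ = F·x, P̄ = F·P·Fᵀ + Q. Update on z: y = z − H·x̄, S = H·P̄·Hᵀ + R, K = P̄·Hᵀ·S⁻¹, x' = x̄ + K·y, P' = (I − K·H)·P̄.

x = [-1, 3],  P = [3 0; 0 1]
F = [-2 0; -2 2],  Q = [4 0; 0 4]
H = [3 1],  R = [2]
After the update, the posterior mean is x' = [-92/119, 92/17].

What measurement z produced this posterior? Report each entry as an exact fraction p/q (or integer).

z = [3]

x̄ = F·x = [2, 8]
P̄ = F·P·Fᵀ + Q = [16 12; 12 20]
S = H·P̄·Hᵀ + R = [238]
K = P̄·Hᵀ·S⁻¹ = [30/119; 4/17]
x' − x̄ = [-330/119, -44/17] = K·y
y = (KᵀK)⁻¹·Kᵀ·(x' − x̄) = [-11]
z = y + H·x̄ = [-11] + [14] = [3]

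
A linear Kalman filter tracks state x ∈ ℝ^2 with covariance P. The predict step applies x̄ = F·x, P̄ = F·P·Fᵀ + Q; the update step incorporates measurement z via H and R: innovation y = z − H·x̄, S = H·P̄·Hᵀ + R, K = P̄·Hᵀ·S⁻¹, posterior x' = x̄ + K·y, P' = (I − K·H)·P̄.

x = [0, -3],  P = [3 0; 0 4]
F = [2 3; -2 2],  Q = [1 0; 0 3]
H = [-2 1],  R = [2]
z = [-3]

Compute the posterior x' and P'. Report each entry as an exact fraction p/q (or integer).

x' = [-339/181, -1191/181]
P' = [1473/181 2774/181; 2774/181 5562/181]

x̄ = F·x = [-9, -6]
P̄ = F·P·Fᵀ + Q = [49 12; 12 31]
y = z − H·x̄ = [-15]
S = H·P̄·Hᵀ + R = [181]
K = P̄·Hᵀ·S⁻¹ = [-86/181; 7/181]
x' = x̄ + K·y = [-339/181, -1191/181]
P' = (I − K·H)·P̄ = [1473/181 2774/181; 2774/181 5562/181]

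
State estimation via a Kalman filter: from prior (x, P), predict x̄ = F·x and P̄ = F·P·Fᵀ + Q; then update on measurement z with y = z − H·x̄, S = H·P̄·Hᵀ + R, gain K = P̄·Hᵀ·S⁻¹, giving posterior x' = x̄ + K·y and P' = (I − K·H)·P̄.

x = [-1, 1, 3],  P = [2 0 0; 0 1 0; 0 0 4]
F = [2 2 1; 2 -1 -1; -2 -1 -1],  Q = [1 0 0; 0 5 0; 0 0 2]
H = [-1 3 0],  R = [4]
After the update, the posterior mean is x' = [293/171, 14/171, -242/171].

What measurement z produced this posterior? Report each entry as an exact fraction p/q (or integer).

x̄ = F·x = [3, -6, -2]
P̄ = F·P·Fᵀ + Q = [17 2 -14; 2 18 -3; -14 -3 15]
S = H·P̄·Hᵀ + R = [171]
K = P̄·Hᵀ·S⁻¹ = [-11/171; 52/171; 5/171]
x' − x̄ = [-220/171, 1040/171, 100/171] = K·y
y = (KᵀK)⁻¹·Kᵀ·(x' − x̄) = [20]
z = y + H·x̄ = [20] + [-21] = [-1]

z = [-1]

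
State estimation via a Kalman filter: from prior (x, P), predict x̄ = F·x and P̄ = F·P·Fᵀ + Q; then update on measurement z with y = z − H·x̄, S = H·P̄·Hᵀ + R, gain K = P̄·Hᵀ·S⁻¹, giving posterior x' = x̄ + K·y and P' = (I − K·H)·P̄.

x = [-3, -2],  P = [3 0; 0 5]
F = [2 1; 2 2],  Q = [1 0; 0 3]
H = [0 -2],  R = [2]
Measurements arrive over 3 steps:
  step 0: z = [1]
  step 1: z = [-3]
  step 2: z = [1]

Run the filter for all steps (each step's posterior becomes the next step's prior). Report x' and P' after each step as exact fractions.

step 0: x̄ = F·x = [-8, -10]
step 0: P̄ = F·P·Fᵀ + Q = [18 22; 22 35]
step 0: y = z − H·x̄ = [-19]
step 0: S = H·P̄·Hᵀ + R = [142]
step 0: K = P̄·Hᵀ·S⁻¹ = [-22/71; -35/71]
step 0: x' = x̄ + K·y = [-150/71, -45/71]
step 0: P' = (I − K·H)·P̄ = [310/71 22/71; 22/71 35/71]
step 1: x̄ = F·x = [-345/71, -390/71]
step 1: P̄ = F·P·Fᵀ + Q = [1434/71 1442/71; 1442/71 1769/71]
step 1: y = z − H·x̄ = [-993/71]
step 1: S = H·P̄·Hᵀ + R = [7218/71]
step 1: K = P̄·Hᵀ·S⁻¹ = [-1442/3609; -1769/3609]
step 1: x' = x̄ + K·y = [877/1203, 1639/1203]
step 1: P' = (I − K·H)·P̄ = [14318/3609 1442/3609; 1442/3609 1769/3609]
step 2: x̄ = F·x = [1131/401, 5032/1203]
step 2: P̄ = F·P·Fᵀ + Q = [7602/401 7718/401; 7718/401 86711/3609]
step 2: y = z − H·x̄ = [11267/1203]
step 2: S = H·P̄·Hᵀ + R = [354062/3609]
step 2: K = P̄·Hᵀ·S⁻¹ = [-69462/177031; -86711/177031]
step 2: x' = x̄ + K·y = [-151257/177031, -71615/177031]
step 2: P' = (I − K·H)·P̄ = [682230/177031 69462/177031; 69462/177031 86711/177031]

step 0: x' = [-150/71, -45/71], P' = [310/71 22/71; 22/71 35/71]
step 1: x' = [877/1203, 1639/1203], P' = [14318/3609 1442/3609; 1442/3609 1769/3609]
step 2: x' = [-151257/177031, -71615/177031], P' = [682230/177031 69462/177031; 69462/177031 86711/177031]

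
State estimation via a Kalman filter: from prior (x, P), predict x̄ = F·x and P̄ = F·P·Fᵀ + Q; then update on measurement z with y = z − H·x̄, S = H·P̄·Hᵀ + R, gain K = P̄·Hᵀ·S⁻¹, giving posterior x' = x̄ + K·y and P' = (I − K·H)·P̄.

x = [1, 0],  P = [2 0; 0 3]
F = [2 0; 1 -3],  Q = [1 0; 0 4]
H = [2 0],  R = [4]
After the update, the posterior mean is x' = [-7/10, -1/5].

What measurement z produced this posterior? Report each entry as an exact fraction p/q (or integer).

z = [-2]

x̄ = F·x = [2, 1]
P̄ = F·P·Fᵀ + Q = [9 4; 4 33]
S = H·P̄·Hᵀ + R = [40]
K = P̄·Hᵀ·S⁻¹ = [9/20; 1/5]
x' − x̄ = [-27/10, -6/5] = K·y
y = (KᵀK)⁻¹·Kᵀ·(x' − x̄) = [-6]
z = y + H·x̄ = [-6] + [4] = [-2]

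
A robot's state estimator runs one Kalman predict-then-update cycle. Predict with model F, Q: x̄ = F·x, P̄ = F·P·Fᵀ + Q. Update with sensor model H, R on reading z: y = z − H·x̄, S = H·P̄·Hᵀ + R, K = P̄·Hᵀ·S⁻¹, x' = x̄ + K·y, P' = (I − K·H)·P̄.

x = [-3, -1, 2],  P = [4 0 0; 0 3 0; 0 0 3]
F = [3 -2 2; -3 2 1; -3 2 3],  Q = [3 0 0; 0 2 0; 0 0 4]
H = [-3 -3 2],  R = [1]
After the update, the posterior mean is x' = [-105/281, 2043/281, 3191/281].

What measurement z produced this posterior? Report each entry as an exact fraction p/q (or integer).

z = [2]

x̄ = F·x = [-3, 9, 13]
P̄ = F·P·Fᵀ + Q = [63 -42 -30; -42 53 57; -30 57 79]
S = H·P̄·Hᵀ + R = [281]
K = P̄·Hᵀ·S⁻¹ = [-123/281; 81/281; 77/281]
x' − x̄ = [738/281, -486/281, -462/281] = K·y
y = (KᵀK)⁻¹·Kᵀ·(x' − x̄) = [-6]
z = y + H·x̄ = [-6] + [8] = [2]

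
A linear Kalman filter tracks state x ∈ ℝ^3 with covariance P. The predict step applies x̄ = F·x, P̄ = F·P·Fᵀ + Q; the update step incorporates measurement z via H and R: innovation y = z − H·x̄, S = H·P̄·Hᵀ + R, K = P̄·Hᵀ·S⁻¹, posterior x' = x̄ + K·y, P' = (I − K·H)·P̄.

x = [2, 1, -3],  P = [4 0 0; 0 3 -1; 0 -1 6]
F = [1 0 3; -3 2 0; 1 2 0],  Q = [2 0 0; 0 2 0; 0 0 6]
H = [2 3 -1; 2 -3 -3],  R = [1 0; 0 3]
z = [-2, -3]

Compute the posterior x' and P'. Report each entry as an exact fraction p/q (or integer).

x̄ = F·x = [-7, -4, 4]
P̄ = F·P·Fᵀ + Q = [60 -18 -2; -18 50 0; -2 0 22]
y = z − H·x̄ = [28, 11]
S = H·P̄·Hᵀ + R = [505 -128; -128 1131]
K = P̄·Hᵀ·S⁻¹ = [99948/554771 99604/554771; 15018/79253 -11334/79253; -38366/554771 -38678/554771]
x' = x̄ + K·y = [10791/554771, -21182/79253, 719378/554771]
P' = (I − K·H)·P̄ = [8561076/554771 -407658/79253 8461386/554771; -407658/79253 142474/79253 -402912/79253; 8461386/554771 -402912/79253 8499986/554771]

x' = [10791/554771, -21182/79253, 719378/554771]
P' = [8561076/554771 -407658/79253 8461386/554771; -407658/79253 142474/79253 -402912/79253; 8461386/554771 -402912/79253 8499986/554771]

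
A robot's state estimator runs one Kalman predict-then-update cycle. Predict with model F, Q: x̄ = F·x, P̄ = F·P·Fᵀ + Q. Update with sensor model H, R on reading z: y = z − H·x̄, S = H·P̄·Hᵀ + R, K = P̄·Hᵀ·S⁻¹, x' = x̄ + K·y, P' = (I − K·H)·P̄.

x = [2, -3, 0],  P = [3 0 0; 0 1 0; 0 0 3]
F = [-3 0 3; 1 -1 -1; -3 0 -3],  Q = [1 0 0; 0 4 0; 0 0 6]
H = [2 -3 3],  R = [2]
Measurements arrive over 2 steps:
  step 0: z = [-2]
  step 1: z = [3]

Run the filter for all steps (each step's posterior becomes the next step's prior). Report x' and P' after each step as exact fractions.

step 0: x̄ = F·x = [-6, 5, -6]
step 0: P̄ = F·P·Fᵀ + Q = [55 -18 0; -18 11 0; 0 0 60]
step 0: y = z − H·x̄ = [43]
step 0: S = H·P̄·Hᵀ + R = [1077]
step 0: K = P̄·Hᵀ·S⁻¹ = [164/1077; -23/359; 60/359]
step 0: x' = x̄ + K·y = [590/1077, 806/359, 426/359]
step 0: P' = (I − K·H)·P̄ = [32339/1077 -2690/359 -9840/359; -2690/359 2362/359 4140/359; -9840/359 4140/359 10740/359]
step 1: x̄ = F·x = [688/359, -3106/1077, -1868/359]
step 1: P̄ = F·P·Fᵀ + Q = [371156/359 -144089/359 357/359; -144089/359 175973/1077 4231/359; 357/359 4231/359 18711/359]
step 1: y = z − H·x̄ = [2199/359]
step 1: S = H·P̄·Hᵀ + R = [3838854/359]
step 1: K = P̄·Hᵀ·S⁻¹ = [587825/1919427; -75243/639809; 7359/639809]
step 1: x' = x̄ + K·y = [2426363/639809, -6918175/1919427, -3284069/639809]
step 1: P' = (I − K·H)·P̄ = [59416118/1919427 -10389989/639809 -23462943/639809; -10389989/639809 29754725/1919427 16794739/639809; -23462943/639809 16794739/639809 32441607/639809]

step 0: x' = [590/1077, 806/359, 426/359], P' = [32339/1077 -2690/359 -9840/359; -2690/359 2362/359 4140/359; -9840/359 4140/359 10740/359]
step 1: x' = [2426363/639809, -6918175/1919427, -3284069/639809], P' = [59416118/1919427 -10389989/639809 -23462943/639809; -10389989/639809 29754725/1919427 16794739/639809; -23462943/639809 16794739/639809 32441607/639809]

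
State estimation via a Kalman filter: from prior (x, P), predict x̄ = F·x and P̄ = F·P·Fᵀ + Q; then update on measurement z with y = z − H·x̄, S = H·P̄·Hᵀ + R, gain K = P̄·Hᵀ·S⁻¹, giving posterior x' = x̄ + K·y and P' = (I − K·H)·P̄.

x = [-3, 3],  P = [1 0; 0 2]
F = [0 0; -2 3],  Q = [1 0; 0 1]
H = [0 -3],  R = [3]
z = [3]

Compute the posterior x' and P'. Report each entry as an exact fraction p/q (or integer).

x' = [0, -27/35]
P' = [1 0; 0 23/70]

x̄ = F·x = [0, 15]
P̄ = F·P·Fᵀ + Q = [1 0; 0 23]
y = z − H·x̄ = [48]
S = H·P̄·Hᵀ + R = [210]
K = P̄·Hᵀ·S⁻¹ = [0; -23/70]
x' = x̄ + K·y = [0, -27/35]
P' = (I − K·H)·P̄ = [1 0; 0 23/70]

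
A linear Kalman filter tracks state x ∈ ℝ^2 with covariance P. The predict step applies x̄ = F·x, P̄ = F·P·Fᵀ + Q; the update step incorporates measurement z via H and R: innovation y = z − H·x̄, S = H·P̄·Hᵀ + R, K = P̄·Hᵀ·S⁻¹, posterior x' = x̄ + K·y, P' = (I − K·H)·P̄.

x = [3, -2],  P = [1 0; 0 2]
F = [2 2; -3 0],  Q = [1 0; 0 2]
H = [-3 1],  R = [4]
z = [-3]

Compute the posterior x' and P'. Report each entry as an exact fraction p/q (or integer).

x̄ = F·x = [2, -9]
P̄ = F·P·Fᵀ + Q = [13 -6; -6 11]
y = z − H·x̄ = [12]
S = H·P̄·Hᵀ + R = [168]
K = P̄·Hᵀ·S⁻¹ = [-15/56; 29/168]
x' = x̄ + K·y = [-17/14, -97/14]
P' = (I − K·H)·P̄ = [53/56 99/56; 99/56 1007/168]

x' = [-17/14, -97/14]
P' = [53/56 99/56; 99/56 1007/168]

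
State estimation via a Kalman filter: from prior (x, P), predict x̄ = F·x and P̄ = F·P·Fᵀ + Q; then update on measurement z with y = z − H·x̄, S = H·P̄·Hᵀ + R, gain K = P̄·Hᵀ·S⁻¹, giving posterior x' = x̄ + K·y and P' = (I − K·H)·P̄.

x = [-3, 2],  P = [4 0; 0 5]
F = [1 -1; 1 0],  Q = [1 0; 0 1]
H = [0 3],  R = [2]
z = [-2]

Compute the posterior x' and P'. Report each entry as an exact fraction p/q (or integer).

x' = [-151/47, -36/47]
P' = [326/47 8/47; 8/47 10/47]

x̄ = F·x = [-5, -3]
P̄ = F·P·Fᵀ + Q = [10 4; 4 5]
y = z − H·x̄ = [7]
S = H·P̄·Hᵀ + R = [47]
K = P̄·Hᵀ·S⁻¹ = [12/47; 15/47]
x' = x̄ + K·y = [-151/47, -36/47]
P' = (I − K·H)·P̄ = [326/47 8/47; 8/47 10/47]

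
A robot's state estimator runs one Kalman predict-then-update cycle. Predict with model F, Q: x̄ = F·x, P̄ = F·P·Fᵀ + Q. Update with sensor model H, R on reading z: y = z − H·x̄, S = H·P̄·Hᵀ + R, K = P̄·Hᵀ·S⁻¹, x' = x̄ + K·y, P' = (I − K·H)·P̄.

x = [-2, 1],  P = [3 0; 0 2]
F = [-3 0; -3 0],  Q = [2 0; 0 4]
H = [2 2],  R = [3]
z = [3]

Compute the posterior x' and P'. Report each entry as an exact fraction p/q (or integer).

x̄ = F·x = [6, 6]
P̄ = F·P·Fᵀ + Q = [29 27; 27 31]
y = z − H·x̄ = [-21]
S = H·P̄·Hᵀ + R = [459]
K = P̄·Hᵀ·S⁻¹ = [112/459; 116/459]
x' = x̄ + K·y = [134/153, 106/153]
P' = (I − K·H)·P̄ = [767/459 -599/459; -599/459 773/459]

x' = [134/153, 106/153]
P' = [767/459 -599/459; -599/459 773/459]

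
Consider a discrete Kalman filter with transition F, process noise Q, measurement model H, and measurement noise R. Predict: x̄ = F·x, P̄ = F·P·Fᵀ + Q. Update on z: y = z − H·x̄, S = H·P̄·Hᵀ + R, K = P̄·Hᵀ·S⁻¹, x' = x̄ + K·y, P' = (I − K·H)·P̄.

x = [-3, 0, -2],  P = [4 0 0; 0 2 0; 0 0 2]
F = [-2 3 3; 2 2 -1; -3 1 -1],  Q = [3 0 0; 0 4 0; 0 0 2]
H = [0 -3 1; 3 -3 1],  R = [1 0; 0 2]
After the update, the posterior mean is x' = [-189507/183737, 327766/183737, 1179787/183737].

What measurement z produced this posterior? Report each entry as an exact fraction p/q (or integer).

z = [1, -2]

x̄ = F·x = [0, -4, 11]
P̄ = F·P·Fᵀ + Q = [55 -10 24; -10 30 -18; 24 -18 42]
S = H·P̄·Hᵀ + R = [421 582; 582 1241]
K = P̄·Hᵀ·S⁻¹ = [-60444/183737 60771/183737; -53712/183737 4758/183737; 21360/183737 14856/183737]
x' − x̄ = [-189507/183737, 1062714/183737, -841320/183737] = K·y
y = (KᵀK)⁻¹·Kᵀ·(x' − x̄) = [-22, -25]
z = y + H·x̄ = [-22, -25] + [23, 23] = [1, -2]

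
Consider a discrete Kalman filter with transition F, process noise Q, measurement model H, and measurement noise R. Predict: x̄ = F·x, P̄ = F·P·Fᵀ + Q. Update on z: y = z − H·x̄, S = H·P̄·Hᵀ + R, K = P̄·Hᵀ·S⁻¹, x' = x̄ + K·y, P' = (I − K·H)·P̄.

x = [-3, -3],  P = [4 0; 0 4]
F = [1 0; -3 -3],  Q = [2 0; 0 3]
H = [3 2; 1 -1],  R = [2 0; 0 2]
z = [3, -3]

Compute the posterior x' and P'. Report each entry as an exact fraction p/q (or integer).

x' = [-1389/2071, 5292/2071]
P' = [771/2071 -777/2071; -777/2071 1605/2071]

x̄ = F·x = [-3, 18]
P̄ = F·P·Fᵀ + Q = [6 -12; -12 75]
y = z − H·x̄ = [-24, 18]
S = H·P̄·Hᵀ + R = [212 -120; -120 107]
K = P̄·Hᵀ·S⁻¹ = [759/4142 774/2071; 879/4142 -1191/2071]
x' = x̄ + K·y = [-1389/2071, 5292/2071]
P' = (I − K·H)·P̄ = [771/2071 -777/2071; -777/2071 1605/2071]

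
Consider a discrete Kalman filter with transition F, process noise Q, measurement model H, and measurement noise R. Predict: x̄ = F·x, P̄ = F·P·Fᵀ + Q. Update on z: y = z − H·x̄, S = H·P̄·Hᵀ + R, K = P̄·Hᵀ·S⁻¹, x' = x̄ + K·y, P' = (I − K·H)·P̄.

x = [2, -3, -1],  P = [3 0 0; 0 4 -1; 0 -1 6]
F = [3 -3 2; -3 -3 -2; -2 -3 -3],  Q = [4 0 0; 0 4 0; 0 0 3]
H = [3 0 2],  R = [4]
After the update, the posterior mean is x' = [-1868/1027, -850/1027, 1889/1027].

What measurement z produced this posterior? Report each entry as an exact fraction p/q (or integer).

x̄ = F·x = [13, 5, 8]
P̄ = F·P·Fᵀ + Q = [103 -15 -21; -15 79 75; -21 75 87]
S = H·P̄·Hᵀ + R = [1027]
K = P̄·Hᵀ·S⁻¹ = [267/1027; 105/1027; 111/1027]
x' − x̄ = [-15219/1027, -5985/1027, -6327/1027] = K·y
y = (KᵀK)⁻¹·Kᵀ·(x' − x̄) = [-57]
z = y + H·x̄ = [-57] + [55] = [-2]

z = [-2]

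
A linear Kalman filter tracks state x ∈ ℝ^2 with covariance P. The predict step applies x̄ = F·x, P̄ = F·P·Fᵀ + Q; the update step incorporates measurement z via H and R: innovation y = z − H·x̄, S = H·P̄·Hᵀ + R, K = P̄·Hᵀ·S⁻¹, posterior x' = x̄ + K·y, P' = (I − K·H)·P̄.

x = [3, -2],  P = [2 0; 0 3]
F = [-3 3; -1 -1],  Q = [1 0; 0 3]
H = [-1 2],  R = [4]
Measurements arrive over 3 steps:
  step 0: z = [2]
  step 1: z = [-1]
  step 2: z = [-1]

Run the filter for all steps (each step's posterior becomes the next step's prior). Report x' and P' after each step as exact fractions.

step 0: x̄ = F·x = [-15, -1]
step 0: P̄ = F·P·Fᵀ + Q = [46 -3; -3 8]
step 0: y = z − H·x̄ = [-11]
step 0: S = H·P̄·Hᵀ + R = [94]
step 0: K = P̄·Hᵀ·S⁻¹ = [-26/47; 19/94]
step 0: x' = x̄ + K·y = [-419/47, -303/94]
step 0: P' = (I − K·H)·P̄ = [810/47 353/47; 353/47 391/94]
step 1: x̄ = F·x = [1605/94, 1141/94]
step 1: P̄ = F·P·Fᵀ + Q = [5485/94 3687/94; 3687/94 3705/94]
step 1: y = z − H·x̄ = [-771/94]
step 1: S = H·P̄·Hᵀ + R = [5933/94]
step 1: K = P̄·Hᵀ·S⁻¹ = [1889/5933; 219/349]
step 1: x' = x̄ + K·y = [85809/5933, 2440/349]
step 1: P' = (I − K·H)·P̄ = [308236/5933 9288/349; 9288/349 5082/349]
step 2: x̄ = F·x = [-132987/5933, -127289/5933]
step 2: P̄ = F·P·Fᵀ + Q = [715475/5933 665526/5933; 665526/5933 728221/5933]
step 2: y = z − H·x̄ = [115658/5933]
step 2: S = H·P̄·Hᵀ + R = [989987/5933]
step 2: K = P̄·Hᵀ·S⁻¹ = [615577/989987; 790916/989987]
step 2: x' = x̄ + K·y = [-10190291/989987, -5821455/989987]
step 2: P' = (I − K·H)·P̄ = [55515912/989987 28989110/989987; 28989110/989987 16076387/989987]

step 0: x' = [-419/47, -303/94], P' = [810/47 353/47; 353/47 391/94]
step 1: x' = [85809/5933, 2440/349], P' = [308236/5933 9288/349; 9288/349 5082/349]
step 2: x' = [-10190291/989987, -5821455/989987], P' = [55515912/989987 28989110/989987; 28989110/989987 16076387/989987]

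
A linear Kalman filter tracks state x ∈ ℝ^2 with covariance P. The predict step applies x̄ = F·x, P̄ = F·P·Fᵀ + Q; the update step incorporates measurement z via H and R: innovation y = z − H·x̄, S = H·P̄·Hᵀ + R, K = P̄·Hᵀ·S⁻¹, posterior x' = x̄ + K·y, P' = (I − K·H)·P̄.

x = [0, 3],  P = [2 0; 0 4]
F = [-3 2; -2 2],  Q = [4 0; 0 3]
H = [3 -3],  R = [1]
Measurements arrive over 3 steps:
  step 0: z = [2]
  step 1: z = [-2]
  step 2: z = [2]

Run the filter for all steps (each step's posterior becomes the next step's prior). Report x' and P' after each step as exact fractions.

step 0: x̄ = F·x = [6, 6]
step 0: P̄ = F·P·Fᵀ + Q = [38 28; 28 27]
step 0: y = z − H·x̄ = [2]
step 0: S = H·P̄·Hᵀ + R = [82]
step 0: K = P̄·Hᵀ·S⁻¹ = [15/41; 3/82]
step 0: x' = x̄ + K·y = [276/41, 249/41]
step 0: P' = (I − K·H)·P̄ = [1108/41 1103/41; 1103/41 2205/82]
step 1: x̄ = F·x = [-330/41, -54/41]
step 1: P̄ = F·P·Fᵀ + Q = [1310/41 28/41; 28/41 141/41]
step 1: y = z − H·x̄ = [746/41]
step 1: S = H·P̄·Hᵀ + R = [12596/41]
step 1: K = P̄·Hᵀ·S⁻¹ = [1923/6298; -339/12596]
step 1: x' = x̄ + K·y = [-7851/3149, -11379/6298]
step 1: P' = (I − K·H)·P̄ = [10421/3149 20201/6298; 20201/6298 40515/12596]
step 2: x̄ = F·x = [12174/3149, 4323/3149]
step 2: P̄ = F·P·Fᵀ + Q = [25694/3149 2036/3149; 2036/3149 10842/3149]
step 2: y = z − H·x̄ = [-17255/3149]
step 2: S = H·P̄·Hᵀ + R = [295325/3149]
step 2: K = P̄·Hᵀ·S⁻¹ = [70974/295325; -26418/295325]
step 2: x' = x̄ + K·y = [150564/59065, 110037/59065]
step 2: P' = (I − K·H)·P̄ = [810026/295325 786368/295325; 786368/295325 795174/295325]

step 0: x' = [276/41, 249/41], P' = [1108/41 1103/41; 1103/41 2205/82]
step 1: x' = [-7851/3149, -11379/6298], P' = [10421/3149 20201/6298; 20201/6298 40515/12596]
step 2: x' = [150564/59065, 110037/59065], P' = [810026/295325 786368/295325; 786368/295325 795174/295325]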